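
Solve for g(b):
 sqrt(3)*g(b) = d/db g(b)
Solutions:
 g(b) = C1*exp(sqrt(3)*b)


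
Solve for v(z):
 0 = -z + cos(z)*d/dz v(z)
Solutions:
 v(z) = C1 + Integral(z/cos(z), z)


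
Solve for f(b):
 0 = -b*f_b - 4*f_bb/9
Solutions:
 f(b) = C1 + C2*erf(3*sqrt(2)*b/4)


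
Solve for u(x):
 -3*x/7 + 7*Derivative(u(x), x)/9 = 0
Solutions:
 u(x) = C1 + 27*x^2/98


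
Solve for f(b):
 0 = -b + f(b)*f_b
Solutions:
 f(b) = -sqrt(C1 + b^2)
 f(b) = sqrt(C1 + b^2)


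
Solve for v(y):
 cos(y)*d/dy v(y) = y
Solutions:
 v(y) = C1 + Integral(y/cos(y), y)


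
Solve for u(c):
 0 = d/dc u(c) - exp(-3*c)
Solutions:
 u(c) = C1 - exp(-3*c)/3


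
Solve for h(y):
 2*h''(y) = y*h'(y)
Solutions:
 h(y) = C1 + C2*erfi(y/2)


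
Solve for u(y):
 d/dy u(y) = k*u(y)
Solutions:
 u(y) = C1*exp(k*y)


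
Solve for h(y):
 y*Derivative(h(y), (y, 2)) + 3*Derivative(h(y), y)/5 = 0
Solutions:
 h(y) = C1 + C2*y^(2/5)


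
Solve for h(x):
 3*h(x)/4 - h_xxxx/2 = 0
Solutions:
 h(x) = C1*exp(-2^(3/4)*3^(1/4)*x/2) + C2*exp(2^(3/4)*3^(1/4)*x/2) + C3*sin(2^(3/4)*3^(1/4)*x/2) + C4*cos(2^(3/4)*3^(1/4)*x/2)


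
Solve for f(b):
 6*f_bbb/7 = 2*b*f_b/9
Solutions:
 f(b) = C1 + Integral(C2*airyai(7^(1/3)*b/3) + C3*airybi(7^(1/3)*b/3), b)


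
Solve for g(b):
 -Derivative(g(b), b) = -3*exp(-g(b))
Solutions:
 g(b) = log(C1 + 3*b)


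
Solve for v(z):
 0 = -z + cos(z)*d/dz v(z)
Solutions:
 v(z) = C1 + Integral(z/cos(z), z)


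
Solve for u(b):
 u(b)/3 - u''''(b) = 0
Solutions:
 u(b) = C1*exp(-3^(3/4)*b/3) + C2*exp(3^(3/4)*b/3) + C3*sin(3^(3/4)*b/3) + C4*cos(3^(3/4)*b/3)


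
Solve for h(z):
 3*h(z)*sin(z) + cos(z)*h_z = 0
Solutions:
 h(z) = C1*cos(z)^3


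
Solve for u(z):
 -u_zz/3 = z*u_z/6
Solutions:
 u(z) = C1 + C2*erf(z/2)


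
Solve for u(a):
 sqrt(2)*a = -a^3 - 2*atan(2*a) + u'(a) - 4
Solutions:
 u(a) = C1 + a^4/4 + sqrt(2)*a^2/2 + 2*a*atan(2*a) + 4*a - log(4*a^2 + 1)/2


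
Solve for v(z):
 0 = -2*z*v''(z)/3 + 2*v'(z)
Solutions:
 v(z) = C1 + C2*z^4


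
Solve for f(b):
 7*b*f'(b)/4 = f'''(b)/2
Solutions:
 f(b) = C1 + Integral(C2*airyai(2^(2/3)*7^(1/3)*b/2) + C3*airybi(2^(2/3)*7^(1/3)*b/2), b)


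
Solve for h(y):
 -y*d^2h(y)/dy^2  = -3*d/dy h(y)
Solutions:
 h(y) = C1 + C2*y^4


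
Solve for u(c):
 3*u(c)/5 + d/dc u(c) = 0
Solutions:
 u(c) = C1*exp(-3*c/5)


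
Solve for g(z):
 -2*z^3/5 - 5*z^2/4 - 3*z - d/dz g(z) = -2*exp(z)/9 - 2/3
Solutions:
 g(z) = C1 - z^4/10 - 5*z^3/12 - 3*z^2/2 + 2*z/3 + 2*exp(z)/9


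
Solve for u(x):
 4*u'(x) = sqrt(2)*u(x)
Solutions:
 u(x) = C1*exp(sqrt(2)*x/4)


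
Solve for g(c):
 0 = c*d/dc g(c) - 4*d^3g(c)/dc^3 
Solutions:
 g(c) = C1 + Integral(C2*airyai(2^(1/3)*c/2) + C3*airybi(2^(1/3)*c/2), c)


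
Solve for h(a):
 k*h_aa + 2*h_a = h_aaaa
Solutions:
 h(a) = C1 + C2*exp(a*(k/(3*(sqrt(1 - k^3/27) + 1)^(1/3)) + (sqrt(1 - k^3/27) + 1)^(1/3))) + C3*exp(a*(4*k/((-1 + sqrt(3)*I)*(sqrt(1 - k^3/27) + 1)^(1/3)) - 3*(sqrt(1 - k^3/27) + 1)^(1/3) + 3*sqrt(3)*I*(sqrt(1 - k^3/27) + 1)^(1/3))/6) + C4*exp(-a*(4*k/((1 + sqrt(3)*I)*(sqrt(1 - k^3/27) + 1)^(1/3)) + 3*(sqrt(1 - k^3/27) + 1)^(1/3) + 3*sqrt(3)*I*(sqrt(1 - k^3/27) + 1)^(1/3))/6)


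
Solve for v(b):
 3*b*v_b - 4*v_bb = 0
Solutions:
 v(b) = C1 + C2*erfi(sqrt(6)*b/4)


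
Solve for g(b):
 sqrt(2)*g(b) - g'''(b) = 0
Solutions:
 g(b) = C3*exp(2^(1/6)*b) + (C1*sin(2^(1/6)*sqrt(3)*b/2) + C2*cos(2^(1/6)*sqrt(3)*b/2))*exp(-2^(1/6)*b/2)


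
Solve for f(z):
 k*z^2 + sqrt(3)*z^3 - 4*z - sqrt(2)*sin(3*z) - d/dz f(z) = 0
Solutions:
 f(z) = C1 + k*z^3/3 + sqrt(3)*z^4/4 - 2*z^2 + sqrt(2)*cos(3*z)/3


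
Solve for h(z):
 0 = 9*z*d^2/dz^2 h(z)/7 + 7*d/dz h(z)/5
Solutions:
 h(z) = C1 + C2/z^(4/45)


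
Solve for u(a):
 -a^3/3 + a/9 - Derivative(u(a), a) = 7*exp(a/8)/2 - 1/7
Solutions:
 u(a) = C1 - a^4/12 + a^2/18 + a/7 - 28*exp(a/8)


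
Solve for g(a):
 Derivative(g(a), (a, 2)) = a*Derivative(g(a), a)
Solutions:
 g(a) = C1 + C2*erfi(sqrt(2)*a/2)


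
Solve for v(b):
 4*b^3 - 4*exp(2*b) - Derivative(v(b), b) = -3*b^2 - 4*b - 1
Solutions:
 v(b) = C1 + b^4 + b^3 + 2*b^2 + b - 2*exp(2*b)


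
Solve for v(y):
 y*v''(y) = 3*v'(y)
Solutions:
 v(y) = C1 + C2*y^4


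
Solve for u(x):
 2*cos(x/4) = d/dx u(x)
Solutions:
 u(x) = C1 + 8*sin(x/4)


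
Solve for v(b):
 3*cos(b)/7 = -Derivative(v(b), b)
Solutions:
 v(b) = C1 - 3*sin(b)/7


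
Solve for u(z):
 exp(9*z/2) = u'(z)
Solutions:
 u(z) = C1 + 2*exp(9*z/2)/9


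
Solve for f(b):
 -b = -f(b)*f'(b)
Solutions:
 f(b) = -sqrt(C1 + b^2)
 f(b) = sqrt(C1 + b^2)


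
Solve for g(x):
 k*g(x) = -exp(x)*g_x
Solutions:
 g(x) = C1*exp(k*exp(-x))


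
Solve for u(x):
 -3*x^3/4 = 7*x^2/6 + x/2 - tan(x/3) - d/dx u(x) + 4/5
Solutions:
 u(x) = C1 + 3*x^4/16 + 7*x^3/18 + x^2/4 + 4*x/5 + 3*log(cos(x/3))


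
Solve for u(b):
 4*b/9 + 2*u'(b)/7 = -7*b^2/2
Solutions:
 u(b) = C1 - 49*b^3/12 - 7*b^2/9


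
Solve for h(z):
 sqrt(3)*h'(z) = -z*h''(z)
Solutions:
 h(z) = C1 + C2*z^(1 - sqrt(3))


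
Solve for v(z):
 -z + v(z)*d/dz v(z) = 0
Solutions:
 v(z) = -sqrt(C1 + z^2)
 v(z) = sqrt(C1 + z^2)


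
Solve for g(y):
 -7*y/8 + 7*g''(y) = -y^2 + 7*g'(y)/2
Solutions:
 g(y) = C1 + C2*exp(y/2) + 2*y^3/21 + 25*y^2/56 + 25*y/14


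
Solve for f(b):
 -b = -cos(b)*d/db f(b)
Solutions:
 f(b) = C1 + Integral(b/cos(b), b)


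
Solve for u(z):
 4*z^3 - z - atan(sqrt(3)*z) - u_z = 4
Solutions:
 u(z) = C1 + z^4 - z^2/2 - z*atan(sqrt(3)*z) - 4*z + sqrt(3)*log(3*z^2 + 1)/6


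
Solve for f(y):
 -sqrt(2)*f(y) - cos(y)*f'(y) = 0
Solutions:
 f(y) = C1*(sin(y) - 1)^(sqrt(2)/2)/(sin(y) + 1)^(sqrt(2)/2)


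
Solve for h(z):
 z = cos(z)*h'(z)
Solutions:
 h(z) = C1 + Integral(z/cos(z), z)


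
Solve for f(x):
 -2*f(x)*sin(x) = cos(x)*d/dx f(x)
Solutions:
 f(x) = C1*cos(x)^2


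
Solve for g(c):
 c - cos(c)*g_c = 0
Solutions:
 g(c) = C1 + Integral(c/cos(c), c)


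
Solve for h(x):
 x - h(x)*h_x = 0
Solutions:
 h(x) = -sqrt(C1 + x^2)
 h(x) = sqrt(C1 + x^2)


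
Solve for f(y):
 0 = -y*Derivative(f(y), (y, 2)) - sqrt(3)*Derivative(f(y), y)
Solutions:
 f(y) = C1 + C2*y^(1 - sqrt(3))


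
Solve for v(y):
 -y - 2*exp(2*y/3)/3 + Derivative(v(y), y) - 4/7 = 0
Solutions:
 v(y) = C1 + y^2/2 + 4*y/7 + exp(2*y/3)


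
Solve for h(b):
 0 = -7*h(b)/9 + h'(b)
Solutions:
 h(b) = C1*exp(7*b/9)


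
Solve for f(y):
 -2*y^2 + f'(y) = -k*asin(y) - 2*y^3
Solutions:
 f(y) = C1 - k*(y*asin(y) + sqrt(1 - y^2)) - y^4/2 + 2*y^3/3


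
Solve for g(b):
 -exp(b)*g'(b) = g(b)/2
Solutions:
 g(b) = C1*exp(exp(-b)/2)


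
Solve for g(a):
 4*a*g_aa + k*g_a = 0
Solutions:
 g(a) = C1 + a^(1 - re(k)/4)*(C2*sin(log(a)*Abs(im(k))/4) + C3*cos(log(a)*im(k)/4))


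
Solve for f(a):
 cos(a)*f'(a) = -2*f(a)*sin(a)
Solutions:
 f(a) = C1*cos(a)^2


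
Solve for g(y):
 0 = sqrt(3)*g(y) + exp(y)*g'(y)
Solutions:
 g(y) = C1*exp(sqrt(3)*exp(-y))


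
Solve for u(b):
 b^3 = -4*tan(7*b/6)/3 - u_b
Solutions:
 u(b) = C1 - b^4/4 + 8*log(cos(7*b/6))/7


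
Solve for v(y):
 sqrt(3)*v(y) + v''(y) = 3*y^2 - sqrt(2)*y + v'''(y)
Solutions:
 v(y) = C1*exp(y*(-2^(2/3)*(2 + 27*sqrt(3) + sqrt(-4 + (2 + 27*sqrt(3))^2))^(1/3) - 2*2^(1/3)/(2 + 27*sqrt(3) + sqrt(-4 + (2 + 27*sqrt(3))^2))^(1/3) + 4)/12)*sin(2^(1/3)*sqrt(3)*y*(-2^(1/3)*(2 + 27*sqrt(3) + sqrt(-4 + 729*(-sqrt(3) - 2/27)^2))^(1/3) + 2/(2 + 27*sqrt(3) + sqrt(-4 + 729*(-sqrt(3) - 2/27)^2))^(1/3))/12) + C2*exp(y*(-2^(2/3)*(2 + 27*sqrt(3) + sqrt(-4 + (2 + 27*sqrt(3))^2))^(1/3) - 2*2^(1/3)/(2 + 27*sqrt(3) + sqrt(-4 + (2 + 27*sqrt(3))^2))^(1/3) + 4)/12)*cos(2^(1/3)*sqrt(3)*y*(-2^(1/3)*(2 + 27*sqrt(3) + sqrt(-4 + 729*(-sqrt(3) - 2/27)^2))^(1/3) + 2/(2 + 27*sqrt(3) + sqrt(-4 + 729*(-sqrt(3) - 2/27)^2))^(1/3))/12) + C3*exp(y*(2*2^(1/3)/(2 + 27*sqrt(3) + sqrt(-4 + (2 + 27*sqrt(3))^2))^(1/3) + 2 + 2^(2/3)*(2 + 27*sqrt(3) + sqrt(-4 + (2 + 27*sqrt(3))^2))^(1/3))/6) + sqrt(3)*y^2 - sqrt(6)*y/3 - 2


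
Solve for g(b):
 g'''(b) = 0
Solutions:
 g(b) = C1 + C2*b + C3*b^2


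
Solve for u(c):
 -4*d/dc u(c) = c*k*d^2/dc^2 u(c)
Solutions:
 u(c) = C1 + c^(((re(k) - 4)*re(k) + im(k)^2)/(re(k)^2 + im(k)^2))*(C2*sin(4*log(c)*Abs(im(k))/(re(k)^2 + im(k)^2)) + C3*cos(4*log(c)*im(k)/(re(k)^2 + im(k)^2)))


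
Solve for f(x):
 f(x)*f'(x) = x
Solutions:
 f(x) = -sqrt(C1 + x^2)
 f(x) = sqrt(C1 + x^2)


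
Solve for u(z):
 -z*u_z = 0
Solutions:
 u(z) = C1


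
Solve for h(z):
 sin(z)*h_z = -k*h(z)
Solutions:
 h(z) = C1*exp(k*(-log(cos(z) - 1) + log(cos(z) + 1))/2)


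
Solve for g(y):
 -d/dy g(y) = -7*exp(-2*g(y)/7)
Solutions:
 g(y) = 7*log(-sqrt(C1 + 7*y)) - 7*log(7) + 7*log(14)/2
 g(y) = 7*log(C1 + 7*y)/2 - 7*log(7) + 7*log(14)/2


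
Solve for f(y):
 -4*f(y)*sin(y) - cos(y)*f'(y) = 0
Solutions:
 f(y) = C1*cos(y)^4


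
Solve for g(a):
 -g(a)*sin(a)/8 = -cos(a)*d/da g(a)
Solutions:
 g(a) = C1/cos(a)^(1/8)


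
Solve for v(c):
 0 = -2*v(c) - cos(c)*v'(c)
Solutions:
 v(c) = C1*(sin(c) - 1)/(sin(c) + 1)


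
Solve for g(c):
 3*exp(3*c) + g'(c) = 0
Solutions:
 g(c) = C1 - exp(3*c)


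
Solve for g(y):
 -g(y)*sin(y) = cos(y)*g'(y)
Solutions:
 g(y) = C1*cos(y)


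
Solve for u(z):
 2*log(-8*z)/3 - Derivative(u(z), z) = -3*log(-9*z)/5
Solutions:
 u(z) = C1 + 19*z*log(-z)/15 + z*(-19/15 + log(3)/5 + log(12))


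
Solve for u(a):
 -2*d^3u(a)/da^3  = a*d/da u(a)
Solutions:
 u(a) = C1 + Integral(C2*airyai(-2^(2/3)*a/2) + C3*airybi(-2^(2/3)*a/2), a)


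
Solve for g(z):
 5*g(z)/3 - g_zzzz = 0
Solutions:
 g(z) = C1*exp(-3^(3/4)*5^(1/4)*z/3) + C2*exp(3^(3/4)*5^(1/4)*z/3) + C3*sin(3^(3/4)*5^(1/4)*z/3) + C4*cos(3^(3/4)*5^(1/4)*z/3)


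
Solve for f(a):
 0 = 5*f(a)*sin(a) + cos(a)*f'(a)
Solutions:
 f(a) = C1*cos(a)^5


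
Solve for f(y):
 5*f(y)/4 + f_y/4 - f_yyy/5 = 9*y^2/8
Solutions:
 f(y) = C1*exp(-15^(1/3)*y*(15^(1/3)/(sqrt(2010) + 45)^(1/3) + (sqrt(2010) + 45)^(1/3))/12)*sin(3^(1/6)*5^(1/3)*y*(-3^(2/3)*(sqrt(2010) + 45)^(1/3) + 3*5^(1/3)/(sqrt(2010) + 45)^(1/3))/12) + C2*exp(-15^(1/3)*y*(15^(1/3)/(sqrt(2010) + 45)^(1/3) + (sqrt(2010) + 45)^(1/3))/12)*cos(3^(1/6)*5^(1/3)*y*(-3^(2/3)*(sqrt(2010) + 45)^(1/3) + 3*5^(1/3)/(sqrt(2010) + 45)^(1/3))/12) + C3*exp(15^(1/3)*y*(15^(1/3)/(sqrt(2010) + 45)^(1/3) + (sqrt(2010) + 45)^(1/3))/6) + 9*y^2/10 - 9*y/25 + 9/125


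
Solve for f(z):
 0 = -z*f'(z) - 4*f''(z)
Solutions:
 f(z) = C1 + C2*erf(sqrt(2)*z/4)


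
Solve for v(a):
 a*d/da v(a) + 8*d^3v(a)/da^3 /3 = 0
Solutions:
 v(a) = C1 + Integral(C2*airyai(-3^(1/3)*a/2) + C3*airybi(-3^(1/3)*a/2), a)


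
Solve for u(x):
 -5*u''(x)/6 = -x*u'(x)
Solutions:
 u(x) = C1 + C2*erfi(sqrt(15)*x/5)


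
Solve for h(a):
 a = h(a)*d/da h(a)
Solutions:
 h(a) = -sqrt(C1 + a^2)
 h(a) = sqrt(C1 + a^2)


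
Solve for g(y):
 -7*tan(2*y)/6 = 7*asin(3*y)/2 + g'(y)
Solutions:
 g(y) = C1 - 7*y*asin(3*y)/2 - 7*sqrt(1 - 9*y^2)/6 + 7*log(cos(2*y))/12


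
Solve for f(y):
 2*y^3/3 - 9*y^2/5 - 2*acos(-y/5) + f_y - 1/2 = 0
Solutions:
 f(y) = C1 - y^4/6 + 3*y^3/5 + 2*y*acos(-y/5) + y/2 + 2*sqrt(25 - y^2)


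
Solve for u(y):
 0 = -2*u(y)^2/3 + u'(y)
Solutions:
 u(y) = -3/(C1 + 2*y)


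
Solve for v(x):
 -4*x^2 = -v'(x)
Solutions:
 v(x) = C1 + 4*x^3/3


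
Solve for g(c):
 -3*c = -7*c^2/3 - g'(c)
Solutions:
 g(c) = C1 - 7*c^3/9 + 3*c^2/2


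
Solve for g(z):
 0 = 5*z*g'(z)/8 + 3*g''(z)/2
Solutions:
 g(z) = C1 + C2*erf(sqrt(30)*z/12)


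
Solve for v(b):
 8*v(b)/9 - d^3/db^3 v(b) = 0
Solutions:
 v(b) = C3*exp(2*3^(1/3)*b/3) + (C1*sin(3^(5/6)*b/3) + C2*cos(3^(5/6)*b/3))*exp(-3^(1/3)*b/3)


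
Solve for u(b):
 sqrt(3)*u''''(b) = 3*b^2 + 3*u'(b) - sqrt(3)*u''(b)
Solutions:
 u(b) = C1 + C2*exp(-2^(1/3)*sqrt(3)*b*(-2/(9 + sqrt(85))^(1/3) + 2^(1/3)*(9 + sqrt(85))^(1/3))/12)*sin(2^(1/3)*b*(2/(9 + sqrt(85))^(1/3) + 2^(1/3)*(9 + sqrt(85))^(1/3))/4) + C3*exp(-2^(1/3)*sqrt(3)*b*(-2/(9 + sqrt(85))^(1/3) + 2^(1/3)*(9 + sqrt(85))^(1/3))/12)*cos(2^(1/3)*b*(2/(9 + sqrt(85))^(1/3) + 2^(1/3)*(9 + sqrt(85))^(1/3))/4) + C4*exp(2^(1/3)*sqrt(3)*b*(-2/(9 + sqrt(85))^(1/3) + 2^(1/3)*(9 + sqrt(85))^(1/3))/6) - b^3/3 - sqrt(3)*b^2/3 - 2*b/3


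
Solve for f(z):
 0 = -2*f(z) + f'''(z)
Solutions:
 f(z) = C3*exp(2^(1/3)*z) + (C1*sin(2^(1/3)*sqrt(3)*z/2) + C2*cos(2^(1/3)*sqrt(3)*z/2))*exp(-2^(1/3)*z/2)


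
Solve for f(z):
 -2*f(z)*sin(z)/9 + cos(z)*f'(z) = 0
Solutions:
 f(z) = C1/cos(z)^(2/9)


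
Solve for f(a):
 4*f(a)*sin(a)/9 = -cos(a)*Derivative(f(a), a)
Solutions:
 f(a) = C1*cos(a)^(4/9)


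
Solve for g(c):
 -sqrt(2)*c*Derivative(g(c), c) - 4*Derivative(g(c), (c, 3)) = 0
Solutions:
 g(c) = C1 + Integral(C2*airyai(-sqrt(2)*c/2) + C3*airybi(-sqrt(2)*c/2), c)


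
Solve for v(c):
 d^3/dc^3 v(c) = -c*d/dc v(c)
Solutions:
 v(c) = C1 + Integral(C2*airyai(-c) + C3*airybi(-c), c)


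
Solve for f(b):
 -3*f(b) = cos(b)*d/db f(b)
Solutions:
 f(b) = C1*(sin(b) - 1)^(3/2)/(sin(b) + 1)^(3/2)


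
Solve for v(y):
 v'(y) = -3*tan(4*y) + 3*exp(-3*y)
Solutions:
 v(y) = C1 - 3*log(tan(4*y)^2 + 1)/8 - exp(-3*y)


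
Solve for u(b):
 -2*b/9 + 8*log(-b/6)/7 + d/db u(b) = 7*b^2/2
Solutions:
 u(b) = C1 + 7*b^3/6 + b^2/9 - 8*b*log(-b)/7 + 8*b*(1 + log(6))/7


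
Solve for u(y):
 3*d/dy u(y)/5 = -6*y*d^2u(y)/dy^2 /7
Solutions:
 u(y) = C1 + C2*y^(3/10)


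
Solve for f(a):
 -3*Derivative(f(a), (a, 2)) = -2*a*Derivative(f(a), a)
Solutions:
 f(a) = C1 + C2*erfi(sqrt(3)*a/3)


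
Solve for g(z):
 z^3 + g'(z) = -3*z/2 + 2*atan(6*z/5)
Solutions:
 g(z) = C1 - z^4/4 - 3*z^2/4 + 2*z*atan(6*z/5) - 5*log(36*z^2 + 25)/6


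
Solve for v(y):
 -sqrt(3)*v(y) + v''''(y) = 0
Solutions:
 v(y) = C1*exp(-3^(1/8)*y) + C2*exp(3^(1/8)*y) + C3*sin(3^(1/8)*y) + C4*cos(3^(1/8)*y)


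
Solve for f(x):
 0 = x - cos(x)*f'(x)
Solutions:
 f(x) = C1 + Integral(x/cos(x), x)


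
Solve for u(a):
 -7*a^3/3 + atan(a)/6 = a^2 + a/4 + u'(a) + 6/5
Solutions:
 u(a) = C1 - 7*a^4/12 - a^3/3 - a^2/8 + a*atan(a)/6 - 6*a/5 - log(a^2 + 1)/12


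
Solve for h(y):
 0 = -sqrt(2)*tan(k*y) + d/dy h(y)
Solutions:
 h(y) = C1 + sqrt(2)*Piecewise((-log(cos(k*y))/k, Ne(k, 0)), (0, True))


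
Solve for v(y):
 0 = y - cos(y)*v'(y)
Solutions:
 v(y) = C1 + Integral(y/cos(y), y)


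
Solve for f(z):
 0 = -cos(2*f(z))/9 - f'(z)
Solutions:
 z/9 - log(sin(2*f(z)) - 1)/4 + log(sin(2*f(z)) + 1)/4 = C1


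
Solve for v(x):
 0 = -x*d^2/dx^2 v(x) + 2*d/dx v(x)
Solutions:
 v(x) = C1 + C2*x^3


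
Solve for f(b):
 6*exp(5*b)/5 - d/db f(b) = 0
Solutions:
 f(b) = C1 + 6*exp(5*b)/25


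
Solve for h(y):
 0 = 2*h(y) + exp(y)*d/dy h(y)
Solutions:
 h(y) = C1*exp(2*exp(-y))


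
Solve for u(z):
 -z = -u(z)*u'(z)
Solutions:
 u(z) = -sqrt(C1 + z^2)
 u(z) = sqrt(C1 + z^2)


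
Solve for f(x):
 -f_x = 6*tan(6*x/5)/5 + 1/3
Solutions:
 f(x) = C1 - x/3 + log(cos(6*x/5))


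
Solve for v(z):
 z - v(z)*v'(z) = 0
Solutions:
 v(z) = -sqrt(C1 + z^2)
 v(z) = sqrt(C1 + z^2)


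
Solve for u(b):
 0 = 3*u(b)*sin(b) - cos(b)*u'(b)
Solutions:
 u(b) = C1/cos(b)^3


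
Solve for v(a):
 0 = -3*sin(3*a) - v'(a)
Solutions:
 v(a) = C1 + cos(3*a)


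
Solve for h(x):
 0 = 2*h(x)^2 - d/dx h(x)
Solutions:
 h(x) = -1/(C1 + 2*x)


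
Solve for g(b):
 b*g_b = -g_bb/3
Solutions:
 g(b) = C1 + C2*erf(sqrt(6)*b/2)


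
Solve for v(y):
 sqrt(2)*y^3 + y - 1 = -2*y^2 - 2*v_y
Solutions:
 v(y) = C1 - sqrt(2)*y^4/8 - y^3/3 - y^2/4 + y/2


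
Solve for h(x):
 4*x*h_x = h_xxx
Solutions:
 h(x) = C1 + Integral(C2*airyai(2^(2/3)*x) + C3*airybi(2^(2/3)*x), x)


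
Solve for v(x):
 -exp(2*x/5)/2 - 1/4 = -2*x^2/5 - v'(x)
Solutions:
 v(x) = C1 - 2*x^3/15 + x/4 + 5*exp(2*x/5)/4


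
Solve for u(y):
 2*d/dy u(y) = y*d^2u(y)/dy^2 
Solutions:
 u(y) = C1 + C2*y^3


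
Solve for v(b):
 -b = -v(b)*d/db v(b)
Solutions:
 v(b) = -sqrt(C1 + b^2)
 v(b) = sqrt(C1 + b^2)


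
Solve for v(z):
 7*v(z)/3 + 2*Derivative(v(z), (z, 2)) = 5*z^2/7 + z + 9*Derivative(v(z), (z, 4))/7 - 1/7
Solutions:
 v(z) = C1*exp(-sqrt(21)*z/3) + C2*exp(sqrt(21)*z/3) + C3*sin(sqrt(7)*z/3) + C4*cos(sqrt(7)*z/3) + 15*z^2/49 + 3*z/7 - 201/343


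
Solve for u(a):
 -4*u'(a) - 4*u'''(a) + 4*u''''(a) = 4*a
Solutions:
 u(a) = C1 + C2*exp(a*(-2^(2/3)*(3*sqrt(93) + 29)^(1/3) - 2*2^(1/3)/(3*sqrt(93) + 29)^(1/3) + 4)/12)*sin(2^(1/3)*sqrt(3)*a*(-2^(1/3)*(3*sqrt(93) + 29)^(1/3) + 2/(3*sqrt(93) + 29)^(1/3))/12) + C3*exp(a*(-2^(2/3)*(3*sqrt(93) + 29)^(1/3) - 2*2^(1/3)/(3*sqrt(93) + 29)^(1/3) + 4)/12)*cos(2^(1/3)*sqrt(3)*a*(-2^(1/3)*(3*sqrt(93) + 29)^(1/3) + 2/(3*sqrt(93) + 29)^(1/3))/12) + C4*exp(a*(2*2^(1/3)/(3*sqrt(93) + 29)^(1/3) + 2 + 2^(2/3)*(3*sqrt(93) + 29)^(1/3))/6) - a^2/2


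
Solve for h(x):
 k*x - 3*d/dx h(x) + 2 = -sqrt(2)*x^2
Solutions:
 h(x) = C1 + k*x^2/6 + sqrt(2)*x^3/9 + 2*x/3


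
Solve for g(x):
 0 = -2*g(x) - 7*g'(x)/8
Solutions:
 g(x) = C1*exp(-16*x/7)


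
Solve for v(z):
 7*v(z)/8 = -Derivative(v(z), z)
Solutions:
 v(z) = C1*exp(-7*z/8)


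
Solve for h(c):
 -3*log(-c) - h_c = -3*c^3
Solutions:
 h(c) = C1 + 3*c^4/4 - 3*c*log(-c) + 3*c


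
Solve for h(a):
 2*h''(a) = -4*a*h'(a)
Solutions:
 h(a) = C1 + C2*erf(a)


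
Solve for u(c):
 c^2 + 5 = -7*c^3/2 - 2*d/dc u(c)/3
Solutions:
 u(c) = C1 - 21*c^4/16 - c^3/2 - 15*c/2


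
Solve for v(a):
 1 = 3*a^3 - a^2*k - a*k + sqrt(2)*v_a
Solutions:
 v(a) = C1 - 3*sqrt(2)*a^4/8 + sqrt(2)*a^3*k/6 + sqrt(2)*a^2*k/4 + sqrt(2)*a/2


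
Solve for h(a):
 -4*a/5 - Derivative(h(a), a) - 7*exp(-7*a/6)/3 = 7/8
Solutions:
 h(a) = C1 - 2*a^2/5 - 7*a/8 + 2*exp(-7*a/6)


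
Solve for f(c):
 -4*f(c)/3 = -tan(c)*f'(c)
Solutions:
 f(c) = C1*sin(c)^(4/3)


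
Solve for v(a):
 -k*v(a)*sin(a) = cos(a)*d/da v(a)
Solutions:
 v(a) = C1*exp(k*log(cos(a)))


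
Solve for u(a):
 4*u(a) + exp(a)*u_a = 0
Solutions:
 u(a) = C1*exp(4*exp(-a))


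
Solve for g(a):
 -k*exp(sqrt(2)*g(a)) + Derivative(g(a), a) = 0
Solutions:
 g(a) = sqrt(2)*(2*log(-1/(C1 + a*k)) - log(2))/4


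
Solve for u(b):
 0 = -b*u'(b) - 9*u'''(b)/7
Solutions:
 u(b) = C1 + Integral(C2*airyai(-21^(1/3)*b/3) + C3*airybi(-21^(1/3)*b/3), b)


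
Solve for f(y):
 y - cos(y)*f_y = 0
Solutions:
 f(y) = C1 + Integral(y/cos(y), y)


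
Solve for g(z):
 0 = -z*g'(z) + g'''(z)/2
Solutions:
 g(z) = C1 + Integral(C2*airyai(2^(1/3)*z) + C3*airybi(2^(1/3)*z), z)


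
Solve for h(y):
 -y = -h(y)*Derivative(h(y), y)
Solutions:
 h(y) = -sqrt(C1 + y^2)
 h(y) = sqrt(C1 + y^2)


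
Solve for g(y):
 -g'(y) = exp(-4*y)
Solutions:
 g(y) = C1 + exp(-4*y)/4


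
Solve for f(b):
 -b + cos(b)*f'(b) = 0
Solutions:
 f(b) = C1 + Integral(b/cos(b), b)


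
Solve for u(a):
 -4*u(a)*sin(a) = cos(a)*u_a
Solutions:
 u(a) = C1*cos(a)^4


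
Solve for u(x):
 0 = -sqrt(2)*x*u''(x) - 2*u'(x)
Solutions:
 u(x) = C1 + C2*x^(1 - sqrt(2))


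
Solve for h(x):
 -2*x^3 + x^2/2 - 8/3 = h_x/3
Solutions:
 h(x) = C1 - 3*x^4/2 + x^3/2 - 8*x


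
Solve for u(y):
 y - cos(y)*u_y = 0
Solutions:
 u(y) = C1 + Integral(y/cos(y), y)


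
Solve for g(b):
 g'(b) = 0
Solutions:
 g(b) = C1


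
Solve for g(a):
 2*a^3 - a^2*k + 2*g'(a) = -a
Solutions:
 g(a) = C1 - a^4/4 + a^3*k/6 - a^2/4


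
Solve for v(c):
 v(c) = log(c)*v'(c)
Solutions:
 v(c) = C1*exp(li(c))


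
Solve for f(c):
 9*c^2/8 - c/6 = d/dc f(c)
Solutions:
 f(c) = C1 + 3*c^3/8 - c^2/12


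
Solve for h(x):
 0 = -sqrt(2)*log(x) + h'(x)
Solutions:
 h(x) = C1 + sqrt(2)*x*log(x) - sqrt(2)*x


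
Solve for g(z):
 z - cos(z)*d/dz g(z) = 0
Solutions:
 g(z) = C1 + Integral(z/cos(z), z)


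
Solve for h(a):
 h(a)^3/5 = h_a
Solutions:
 h(a) = -sqrt(10)*sqrt(-1/(C1 + a))/2
 h(a) = sqrt(10)*sqrt(-1/(C1 + a))/2


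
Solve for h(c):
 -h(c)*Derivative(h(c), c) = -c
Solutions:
 h(c) = -sqrt(C1 + c^2)
 h(c) = sqrt(C1 + c^2)


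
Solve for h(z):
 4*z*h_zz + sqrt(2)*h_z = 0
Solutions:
 h(z) = C1 + C2*z^(1 - sqrt(2)/4)


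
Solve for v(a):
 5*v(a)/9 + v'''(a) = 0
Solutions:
 v(a) = C3*exp(-15^(1/3)*a/3) + (C1*sin(3^(5/6)*5^(1/3)*a/6) + C2*cos(3^(5/6)*5^(1/3)*a/6))*exp(15^(1/3)*a/6)


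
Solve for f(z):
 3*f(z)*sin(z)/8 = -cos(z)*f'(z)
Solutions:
 f(z) = C1*cos(z)^(3/8)


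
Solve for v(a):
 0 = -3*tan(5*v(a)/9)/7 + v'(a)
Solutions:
 v(a) = -9*asin(C1*exp(5*a/21))/5 + 9*pi/5
 v(a) = 9*asin(C1*exp(5*a/21))/5


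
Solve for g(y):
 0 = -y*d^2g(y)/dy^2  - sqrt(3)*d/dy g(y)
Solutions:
 g(y) = C1 + C2*y^(1 - sqrt(3))


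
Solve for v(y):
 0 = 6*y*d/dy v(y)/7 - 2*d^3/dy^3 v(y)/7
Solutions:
 v(y) = C1 + Integral(C2*airyai(3^(1/3)*y) + C3*airybi(3^(1/3)*y), y)


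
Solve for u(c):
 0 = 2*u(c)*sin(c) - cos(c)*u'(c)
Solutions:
 u(c) = C1/cos(c)^2


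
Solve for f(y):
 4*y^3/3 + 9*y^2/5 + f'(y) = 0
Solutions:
 f(y) = C1 - y^4/3 - 3*y^3/5


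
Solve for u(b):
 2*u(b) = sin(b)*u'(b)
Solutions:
 u(b) = C1*(cos(b) - 1)/(cos(b) + 1)


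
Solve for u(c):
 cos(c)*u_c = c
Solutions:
 u(c) = C1 + Integral(c/cos(c), c)


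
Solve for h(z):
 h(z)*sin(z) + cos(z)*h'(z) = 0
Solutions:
 h(z) = C1*cos(z)


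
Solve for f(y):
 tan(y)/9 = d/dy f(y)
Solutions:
 f(y) = C1 - log(cos(y))/9


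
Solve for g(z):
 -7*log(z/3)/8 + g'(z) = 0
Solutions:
 g(z) = C1 + 7*z*log(z)/8 - 7*z*log(3)/8 - 7*z/8


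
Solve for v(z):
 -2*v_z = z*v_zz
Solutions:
 v(z) = C1 + C2/z


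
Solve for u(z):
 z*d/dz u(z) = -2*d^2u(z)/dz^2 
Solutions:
 u(z) = C1 + C2*erf(z/2)


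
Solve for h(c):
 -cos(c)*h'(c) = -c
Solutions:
 h(c) = C1 + Integral(c/cos(c), c)


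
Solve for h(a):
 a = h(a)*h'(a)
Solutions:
 h(a) = -sqrt(C1 + a^2)
 h(a) = sqrt(C1 + a^2)


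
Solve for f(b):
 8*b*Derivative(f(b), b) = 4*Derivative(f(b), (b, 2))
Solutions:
 f(b) = C1 + C2*erfi(b)


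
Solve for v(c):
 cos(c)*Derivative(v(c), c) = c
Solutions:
 v(c) = C1 + Integral(c/cos(c), c)


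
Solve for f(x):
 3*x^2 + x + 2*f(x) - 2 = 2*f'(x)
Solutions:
 f(x) = C1*exp(x) - 3*x^2/2 - 7*x/2 - 5/2


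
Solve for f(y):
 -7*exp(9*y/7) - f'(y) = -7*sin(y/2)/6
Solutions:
 f(y) = C1 - 49*exp(9*y/7)/9 - 7*cos(y/2)/3


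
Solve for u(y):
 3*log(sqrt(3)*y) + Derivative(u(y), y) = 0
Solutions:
 u(y) = C1 - 3*y*log(y) - 3*y*log(3)/2 + 3*y


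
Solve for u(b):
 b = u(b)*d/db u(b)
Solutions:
 u(b) = -sqrt(C1 + b^2)
 u(b) = sqrt(C1 + b^2)


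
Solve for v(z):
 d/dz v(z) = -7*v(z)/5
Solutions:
 v(z) = C1*exp(-7*z/5)


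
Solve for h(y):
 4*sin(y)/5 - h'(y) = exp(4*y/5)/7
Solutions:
 h(y) = C1 - 5*exp(4*y/5)/28 - 4*cos(y)/5


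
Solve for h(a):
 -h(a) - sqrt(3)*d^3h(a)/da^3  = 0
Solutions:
 h(a) = C3*exp(-3^(5/6)*a/3) + (C1*sin(3^(1/3)*a/2) + C2*cos(3^(1/3)*a/2))*exp(3^(5/6)*a/6)


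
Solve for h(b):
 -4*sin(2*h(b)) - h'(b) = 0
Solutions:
 h(b) = pi - acos((-C1 - exp(16*b))/(C1 - exp(16*b)))/2
 h(b) = acos((-C1 - exp(16*b))/(C1 - exp(16*b)))/2


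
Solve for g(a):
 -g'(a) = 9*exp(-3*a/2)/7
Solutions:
 g(a) = C1 + 6*exp(-3*a/2)/7


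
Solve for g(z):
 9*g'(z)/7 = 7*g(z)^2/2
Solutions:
 g(z) = -18/(C1 + 49*z)


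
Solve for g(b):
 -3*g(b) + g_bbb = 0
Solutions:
 g(b) = C3*exp(3^(1/3)*b) + (C1*sin(3^(5/6)*b/2) + C2*cos(3^(5/6)*b/2))*exp(-3^(1/3)*b/2)


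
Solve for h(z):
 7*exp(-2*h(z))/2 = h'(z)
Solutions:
 h(z) = log(-sqrt(C1 + 7*z))
 h(z) = log(C1 + 7*z)/2


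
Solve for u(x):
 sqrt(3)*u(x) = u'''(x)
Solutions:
 u(x) = C3*exp(3^(1/6)*x) + (C1*sin(3^(2/3)*x/2) + C2*cos(3^(2/3)*x/2))*exp(-3^(1/6)*x/2)


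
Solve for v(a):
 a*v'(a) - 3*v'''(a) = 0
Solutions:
 v(a) = C1 + Integral(C2*airyai(3^(2/3)*a/3) + C3*airybi(3^(2/3)*a/3), a)


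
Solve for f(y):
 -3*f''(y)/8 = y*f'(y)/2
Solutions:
 f(y) = C1 + C2*erf(sqrt(6)*y/3)


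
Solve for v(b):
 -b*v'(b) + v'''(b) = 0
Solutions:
 v(b) = C1 + Integral(C2*airyai(b) + C3*airybi(b), b)


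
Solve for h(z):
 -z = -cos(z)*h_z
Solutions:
 h(z) = C1 + Integral(z/cos(z), z)


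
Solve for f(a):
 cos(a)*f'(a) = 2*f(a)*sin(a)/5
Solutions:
 f(a) = C1/cos(a)^(2/5)


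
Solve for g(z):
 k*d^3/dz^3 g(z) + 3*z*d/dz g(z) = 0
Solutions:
 g(z) = C1 + Integral(C2*airyai(3^(1/3)*z*(-1/k)^(1/3)) + C3*airybi(3^(1/3)*z*(-1/k)^(1/3)), z)


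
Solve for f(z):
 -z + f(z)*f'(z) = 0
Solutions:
 f(z) = -sqrt(C1 + z^2)
 f(z) = sqrt(C1 + z^2)


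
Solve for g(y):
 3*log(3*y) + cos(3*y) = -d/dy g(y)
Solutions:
 g(y) = C1 - 3*y*log(y) - 3*y*log(3) + 3*y - sin(3*y)/3


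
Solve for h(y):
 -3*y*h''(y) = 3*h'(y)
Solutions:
 h(y) = C1 + C2*log(y)


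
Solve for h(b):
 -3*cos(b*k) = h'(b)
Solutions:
 h(b) = C1 - 3*sin(b*k)/k


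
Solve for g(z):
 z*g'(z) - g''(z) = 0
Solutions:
 g(z) = C1 + C2*erfi(sqrt(2)*z/2)


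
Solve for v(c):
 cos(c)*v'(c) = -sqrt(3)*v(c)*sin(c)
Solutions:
 v(c) = C1*cos(c)^(sqrt(3))


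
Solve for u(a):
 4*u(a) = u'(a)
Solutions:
 u(a) = C1*exp(4*a)


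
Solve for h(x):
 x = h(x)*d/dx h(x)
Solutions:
 h(x) = -sqrt(C1 + x^2)
 h(x) = sqrt(C1 + x^2)


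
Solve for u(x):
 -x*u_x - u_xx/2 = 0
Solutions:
 u(x) = C1 + C2*erf(x)


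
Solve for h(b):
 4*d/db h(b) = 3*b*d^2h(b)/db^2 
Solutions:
 h(b) = C1 + C2*b^(7/3)


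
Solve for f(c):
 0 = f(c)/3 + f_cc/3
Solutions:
 f(c) = C1*sin(c) + C2*cos(c)


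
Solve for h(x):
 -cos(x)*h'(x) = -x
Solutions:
 h(x) = C1 + Integral(x/cos(x), x)


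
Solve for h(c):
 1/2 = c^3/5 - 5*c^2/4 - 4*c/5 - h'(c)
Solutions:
 h(c) = C1 + c^4/20 - 5*c^3/12 - 2*c^2/5 - c/2


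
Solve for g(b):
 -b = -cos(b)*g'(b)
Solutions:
 g(b) = C1 + Integral(b/cos(b), b)


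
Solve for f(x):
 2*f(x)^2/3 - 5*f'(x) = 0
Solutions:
 f(x) = -15/(C1 + 2*x)


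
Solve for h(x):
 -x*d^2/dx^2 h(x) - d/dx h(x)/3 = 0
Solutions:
 h(x) = C1 + C2*x^(2/3)


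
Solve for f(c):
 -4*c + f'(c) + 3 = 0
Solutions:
 f(c) = C1 + 2*c^2 - 3*c


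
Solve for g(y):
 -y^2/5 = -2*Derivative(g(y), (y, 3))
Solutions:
 g(y) = C1 + C2*y + C3*y^2 + y^5/600


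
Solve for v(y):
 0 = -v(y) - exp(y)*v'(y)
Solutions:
 v(y) = C1*exp(exp(-y))


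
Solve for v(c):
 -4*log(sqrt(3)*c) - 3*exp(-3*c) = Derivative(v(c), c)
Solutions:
 v(c) = C1 - 4*c*log(c) + 2*c*(2 - log(3)) + exp(-3*c)


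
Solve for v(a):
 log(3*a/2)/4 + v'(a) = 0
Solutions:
 v(a) = C1 - a*log(a)/4 - a*log(3)/4 + a*log(2)/4 + a/4


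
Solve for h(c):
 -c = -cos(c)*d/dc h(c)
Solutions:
 h(c) = C1 + Integral(c/cos(c), c)


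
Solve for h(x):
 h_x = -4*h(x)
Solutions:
 h(x) = C1*exp(-4*x)


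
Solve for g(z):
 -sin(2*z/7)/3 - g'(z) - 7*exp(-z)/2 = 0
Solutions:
 g(z) = C1 + 7*cos(2*z/7)/6 + 7*exp(-z)/2


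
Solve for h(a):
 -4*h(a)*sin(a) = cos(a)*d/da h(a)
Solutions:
 h(a) = C1*cos(a)^4


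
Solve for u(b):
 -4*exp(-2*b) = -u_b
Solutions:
 u(b) = C1 - 2*exp(-2*b)


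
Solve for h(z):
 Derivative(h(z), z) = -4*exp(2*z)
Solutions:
 h(z) = C1 - 2*exp(2*z)


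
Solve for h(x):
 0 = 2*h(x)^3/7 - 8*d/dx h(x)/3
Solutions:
 h(x) = -sqrt(14)*sqrt(-1/(C1 + 3*x))
 h(x) = sqrt(14)*sqrt(-1/(C1 + 3*x))


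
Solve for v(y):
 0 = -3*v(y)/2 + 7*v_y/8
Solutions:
 v(y) = C1*exp(12*y/7)


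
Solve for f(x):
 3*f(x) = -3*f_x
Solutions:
 f(x) = C1*exp(-x)


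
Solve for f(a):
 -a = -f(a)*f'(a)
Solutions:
 f(a) = -sqrt(C1 + a^2)
 f(a) = sqrt(C1 + a^2)


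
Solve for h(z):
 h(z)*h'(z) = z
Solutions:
 h(z) = -sqrt(C1 + z^2)
 h(z) = sqrt(C1 + z^2)


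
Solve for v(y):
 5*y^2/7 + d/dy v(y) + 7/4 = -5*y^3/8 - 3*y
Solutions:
 v(y) = C1 - 5*y^4/32 - 5*y^3/21 - 3*y^2/2 - 7*y/4


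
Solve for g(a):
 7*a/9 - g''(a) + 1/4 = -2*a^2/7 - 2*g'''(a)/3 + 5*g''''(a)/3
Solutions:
 g(a) = C1 + C2*a + a^4/42 + 73*a^3/378 + 53*a^2/1512 + (C3*sin(sqrt(14)*a/5) + C4*cos(sqrt(14)*a/5))*exp(a/5)


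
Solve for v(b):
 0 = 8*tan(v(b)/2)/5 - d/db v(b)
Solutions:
 v(b) = -2*asin(C1*exp(4*b/5)) + 2*pi
 v(b) = 2*asin(C1*exp(4*b/5))


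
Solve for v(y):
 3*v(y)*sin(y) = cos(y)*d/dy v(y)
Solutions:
 v(y) = C1/cos(y)^3


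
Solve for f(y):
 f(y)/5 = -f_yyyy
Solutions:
 f(y) = (C1*sin(sqrt(2)*5^(3/4)*y/10) + C2*cos(sqrt(2)*5^(3/4)*y/10))*exp(-sqrt(2)*5^(3/4)*y/10) + (C3*sin(sqrt(2)*5^(3/4)*y/10) + C4*cos(sqrt(2)*5^(3/4)*y/10))*exp(sqrt(2)*5^(3/4)*y/10)


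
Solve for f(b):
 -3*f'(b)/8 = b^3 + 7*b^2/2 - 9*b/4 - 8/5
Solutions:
 f(b) = C1 - 2*b^4/3 - 28*b^3/9 + 3*b^2 + 64*b/15


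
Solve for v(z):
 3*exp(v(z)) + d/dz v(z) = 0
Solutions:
 v(z) = log(1/(C1 + 3*z))


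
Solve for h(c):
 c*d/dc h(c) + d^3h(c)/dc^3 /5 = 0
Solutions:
 h(c) = C1 + Integral(C2*airyai(-5^(1/3)*c) + C3*airybi(-5^(1/3)*c), c)


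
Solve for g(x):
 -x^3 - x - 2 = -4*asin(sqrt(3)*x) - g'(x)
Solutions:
 g(x) = C1 + x^4/4 + x^2/2 - 4*x*asin(sqrt(3)*x) + 2*x - 4*sqrt(3)*sqrt(1 - 3*x^2)/3


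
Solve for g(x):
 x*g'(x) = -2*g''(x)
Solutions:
 g(x) = C1 + C2*erf(x/2)


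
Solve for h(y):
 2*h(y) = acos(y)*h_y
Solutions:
 h(y) = C1*exp(2*Integral(1/acos(y), y))


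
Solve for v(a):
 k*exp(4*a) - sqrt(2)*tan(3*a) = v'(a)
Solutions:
 v(a) = C1 + k*exp(4*a)/4 + sqrt(2)*log(cos(3*a))/3


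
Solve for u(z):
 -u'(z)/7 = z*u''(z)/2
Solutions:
 u(z) = C1 + C2*z^(5/7)


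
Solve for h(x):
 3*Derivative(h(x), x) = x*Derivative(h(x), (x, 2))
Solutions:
 h(x) = C1 + C2*x^4


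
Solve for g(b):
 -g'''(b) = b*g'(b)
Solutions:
 g(b) = C1 + Integral(C2*airyai(-b) + C3*airybi(-b), b)


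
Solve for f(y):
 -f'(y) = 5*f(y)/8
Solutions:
 f(y) = C1*exp(-5*y/8)


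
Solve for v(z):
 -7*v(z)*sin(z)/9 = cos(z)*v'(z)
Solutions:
 v(z) = C1*cos(z)^(7/9)


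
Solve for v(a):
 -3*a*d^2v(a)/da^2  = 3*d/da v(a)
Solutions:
 v(a) = C1 + C2*log(a)


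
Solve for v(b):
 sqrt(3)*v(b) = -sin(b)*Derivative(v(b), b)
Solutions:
 v(b) = C1*(cos(b) + 1)^(sqrt(3)/2)/(cos(b) - 1)^(sqrt(3)/2)


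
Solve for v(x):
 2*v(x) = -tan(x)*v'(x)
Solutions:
 v(x) = C1/sin(x)^2


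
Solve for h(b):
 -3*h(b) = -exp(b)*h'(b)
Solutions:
 h(b) = C1*exp(-3*exp(-b))


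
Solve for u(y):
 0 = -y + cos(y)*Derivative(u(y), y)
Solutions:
 u(y) = C1 + Integral(y/cos(y), y)


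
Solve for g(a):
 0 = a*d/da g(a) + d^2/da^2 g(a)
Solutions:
 g(a) = C1 + C2*erf(sqrt(2)*a/2)


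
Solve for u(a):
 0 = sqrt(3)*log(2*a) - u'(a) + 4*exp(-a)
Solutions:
 u(a) = C1 + sqrt(3)*a*log(a) + sqrt(3)*a*(-1 + log(2)) - 4*exp(-a)


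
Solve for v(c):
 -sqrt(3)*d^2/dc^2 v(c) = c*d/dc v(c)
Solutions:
 v(c) = C1 + C2*erf(sqrt(2)*3^(3/4)*c/6)


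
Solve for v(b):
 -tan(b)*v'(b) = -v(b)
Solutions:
 v(b) = C1*sin(b)


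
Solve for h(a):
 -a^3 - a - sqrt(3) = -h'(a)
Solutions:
 h(a) = C1 + a^4/4 + a^2/2 + sqrt(3)*a


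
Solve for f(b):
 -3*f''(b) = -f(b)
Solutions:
 f(b) = C1*exp(-sqrt(3)*b/3) + C2*exp(sqrt(3)*b/3)


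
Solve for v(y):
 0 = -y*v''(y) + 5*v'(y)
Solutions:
 v(y) = C1 + C2*y^6


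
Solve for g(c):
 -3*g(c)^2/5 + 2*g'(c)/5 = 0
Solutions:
 g(c) = -2/(C1 + 3*c)


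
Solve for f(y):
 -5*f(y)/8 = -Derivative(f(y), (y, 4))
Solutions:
 f(y) = C1*exp(-10^(1/4)*y/2) + C2*exp(10^(1/4)*y/2) + C3*sin(10^(1/4)*y/2) + C4*cos(10^(1/4)*y/2)


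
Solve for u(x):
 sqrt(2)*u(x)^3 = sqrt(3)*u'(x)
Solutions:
 u(x) = -sqrt(6)*sqrt(-1/(C1 + sqrt(6)*x))/2
 u(x) = sqrt(6)*sqrt(-1/(C1 + sqrt(6)*x))/2


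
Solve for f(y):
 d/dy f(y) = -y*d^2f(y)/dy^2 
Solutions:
 f(y) = C1 + C2*log(y)


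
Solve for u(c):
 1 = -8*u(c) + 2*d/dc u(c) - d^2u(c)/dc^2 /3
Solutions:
 u(c) = (C1*sin(sqrt(15)*c) + C2*cos(sqrt(15)*c))*exp(3*c) - 1/8


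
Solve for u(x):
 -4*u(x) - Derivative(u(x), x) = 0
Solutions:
 u(x) = C1*exp(-4*x)


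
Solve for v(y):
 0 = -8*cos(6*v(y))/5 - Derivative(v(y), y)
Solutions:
 8*y/5 - log(sin(6*v(y)) - 1)/12 + log(sin(6*v(y)) + 1)/12 = C1


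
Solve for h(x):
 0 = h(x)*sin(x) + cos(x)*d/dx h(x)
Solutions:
 h(x) = C1*cos(x)


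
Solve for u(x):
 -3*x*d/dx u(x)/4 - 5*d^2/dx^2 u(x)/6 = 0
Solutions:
 u(x) = C1 + C2*erf(3*sqrt(5)*x/10)


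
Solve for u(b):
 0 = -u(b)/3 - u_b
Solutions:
 u(b) = C1*exp(-b/3)


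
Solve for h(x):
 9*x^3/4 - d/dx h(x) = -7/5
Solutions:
 h(x) = C1 + 9*x^4/16 + 7*x/5


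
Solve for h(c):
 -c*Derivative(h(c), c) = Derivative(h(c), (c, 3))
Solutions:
 h(c) = C1 + Integral(C2*airyai(-c) + C3*airybi(-c), c)


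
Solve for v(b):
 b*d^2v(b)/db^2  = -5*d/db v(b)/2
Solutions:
 v(b) = C1 + C2/b^(3/2)


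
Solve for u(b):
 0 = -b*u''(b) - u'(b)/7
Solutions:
 u(b) = C1 + C2*b^(6/7)


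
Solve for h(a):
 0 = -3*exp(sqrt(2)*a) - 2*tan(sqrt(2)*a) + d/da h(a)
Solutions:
 h(a) = C1 + 3*sqrt(2)*exp(sqrt(2)*a)/2 - sqrt(2)*log(cos(sqrt(2)*a))


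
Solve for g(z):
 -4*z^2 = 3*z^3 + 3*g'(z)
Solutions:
 g(z) = C1 - z^4/4 - 4*z^3/9


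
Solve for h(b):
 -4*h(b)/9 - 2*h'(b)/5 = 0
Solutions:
 h(b) = C1*exp(-10*b/9)


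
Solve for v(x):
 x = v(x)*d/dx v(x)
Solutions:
 v(x) = -sqrt(C1 + x^2)
 v(x) = sqrt(C1 + x^2)


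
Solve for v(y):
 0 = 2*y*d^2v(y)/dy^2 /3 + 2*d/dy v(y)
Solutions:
 v(y) = C1 + C2/y^2


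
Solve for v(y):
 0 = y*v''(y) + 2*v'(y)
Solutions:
 v(y) = C1 + C2/y


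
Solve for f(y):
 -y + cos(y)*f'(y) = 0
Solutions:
 f(y) = C1 + Integral(y/cos(y), y)


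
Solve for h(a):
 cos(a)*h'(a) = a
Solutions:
 h(a) = C1 + Integral(a/cos(a), a)


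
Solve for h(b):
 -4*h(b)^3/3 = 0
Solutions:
 h(b) = 0


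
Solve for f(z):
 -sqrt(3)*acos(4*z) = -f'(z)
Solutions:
 f(z) = C1 + sqrt(3)*(z*acos(4*z) - sqrt(1 - 16*z^2)/4)


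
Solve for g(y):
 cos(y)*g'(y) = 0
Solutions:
 g(y) = C1


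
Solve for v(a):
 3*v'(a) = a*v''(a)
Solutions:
 v(a) = C1 + C2*a^4


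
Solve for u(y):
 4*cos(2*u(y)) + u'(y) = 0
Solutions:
 u(y) = -asin((C1 + exp(16*y))/(C1 - exp(16*y)))/2 + pi/2
 u(y) = asin((C1 + exp(16*y))/(C1 - exp(16*y)))/2


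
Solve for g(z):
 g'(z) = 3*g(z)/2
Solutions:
 g(z) = C1*exp(3*z/2)


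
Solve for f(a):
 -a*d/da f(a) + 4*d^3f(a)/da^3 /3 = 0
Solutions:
 f(a) = C1 + Integral(C2*airyai(6^(1/3)*a/2) + C3*airybi(6^(1/3)*a/2), a)


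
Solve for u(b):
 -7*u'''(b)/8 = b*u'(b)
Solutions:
 u(b) = C1 + Integral(C2*airyai(-2*7^(2/3)*b/7) + C3*airybi(-2*7^(2/3)*b/7), b)


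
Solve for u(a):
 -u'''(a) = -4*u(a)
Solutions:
 u(a) = C3*exp(2^(2/3)*a) + (C1*sin(2^(2/3)*sqrt(3)*a/2) + C2*cos(2^(2/3)*sqrt(3)*a/2))*exp(-2^(2/3)*a/2)


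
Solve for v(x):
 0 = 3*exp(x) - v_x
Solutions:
 v(x) = C1 + 3*exp(x)


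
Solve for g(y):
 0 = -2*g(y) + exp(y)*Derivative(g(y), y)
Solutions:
 g(y) = C1*exp(-2*exp(-y))


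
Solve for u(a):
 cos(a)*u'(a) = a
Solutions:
 u(a) = C1 + Integral(a/cos(a), a)


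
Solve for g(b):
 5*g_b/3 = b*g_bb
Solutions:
 g(b) = C1 + C2*b^(8/3)


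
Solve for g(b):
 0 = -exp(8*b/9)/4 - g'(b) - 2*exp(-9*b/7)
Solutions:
 g(b) = C1 - 9*exp(8*b/9)/32 + 14*exp(-9*b/7)/9


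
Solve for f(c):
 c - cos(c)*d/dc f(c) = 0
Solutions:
 f(c) = C1 + Integral(c/cos(c), c)


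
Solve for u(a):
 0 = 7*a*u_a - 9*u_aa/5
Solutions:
 u(a) = C1 + C2*erfi(sqrt(70)*a/6)


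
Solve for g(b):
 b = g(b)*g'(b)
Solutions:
 g(b) = -sqrt(C1 + b^2)
 g(b) = sqrt(C1 + b^2)


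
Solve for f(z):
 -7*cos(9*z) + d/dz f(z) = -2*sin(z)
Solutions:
 f(z) = C1 + 7*sin(9*z)/9 + 2*cos(z)


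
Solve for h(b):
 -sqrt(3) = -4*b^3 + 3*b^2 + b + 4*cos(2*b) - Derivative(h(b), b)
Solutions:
 h(b) = C1 - b^4 + b^3 + b^2/2 + sqrt(3)*b + 2*sin(2*b)


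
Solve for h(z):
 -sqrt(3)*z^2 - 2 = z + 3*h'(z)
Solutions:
 h(z) = C1 - sqrt(3)*z^3/9 - z^2/6 - 2*z/3


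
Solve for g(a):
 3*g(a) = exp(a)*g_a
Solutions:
 g(a) = C1*exp(-3*exp(-a))


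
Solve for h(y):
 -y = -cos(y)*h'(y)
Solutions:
 h(y) = C1 + Integral(y/cos(y), y)


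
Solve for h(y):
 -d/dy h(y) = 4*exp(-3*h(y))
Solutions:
 h(y) = log(C1 - 12*y)/3
 h(y) = log((-3^(1/3) - 3^(5/6)*I)*(C1 - 4*y)^(1/3)/2)
 h(y) = log((-3^(1/3) + 3^(5/6)*I)*(C1 - 4*y)^(1/3)/2)


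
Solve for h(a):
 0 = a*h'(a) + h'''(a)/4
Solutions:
 h(a) = C1 + Integral(C2*airyai(-2^(2/3)*a) + C3*airybi(-2^(2/3)*a), a)


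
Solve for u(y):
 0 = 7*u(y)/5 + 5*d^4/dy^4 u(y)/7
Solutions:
 u(y) = (C1*sin(sqrt(70)*y/10) + C2*cos(sqrt(70)*y/10))*exp(-sqrt(70)*y/10) + (C3*sin(sqrt(70)*y/10) + C4*cos(sqrt(70)*y/10))*exp(sqrt(70)*y/10)


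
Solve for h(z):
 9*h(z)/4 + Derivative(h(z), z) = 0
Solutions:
 h(z) = C1*exp(-9*z/4)


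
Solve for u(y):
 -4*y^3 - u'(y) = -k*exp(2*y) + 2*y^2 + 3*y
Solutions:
 u(y) = C1 + k*exp(2*y)/2 - y^4 - 2*y^3/3 - 3*y^2/2


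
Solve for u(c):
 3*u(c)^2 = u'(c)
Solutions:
 u(c) = -1/(C1 + 3*c)


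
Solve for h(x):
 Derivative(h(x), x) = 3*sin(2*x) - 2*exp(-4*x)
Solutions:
 h(x) = C1 - 3*cos(2*x)/2 + exp(-4*x)/2


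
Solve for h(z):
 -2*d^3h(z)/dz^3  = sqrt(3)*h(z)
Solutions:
 h(z) = C3*exp(-2^(2/3)*3^(1/6)*z/2) + (C1*sin(6^(2/3)*z/4) + C2*cos(6^(2/3)*z/4))*exp(2^(2/3)*3^(1/6)*z/4)


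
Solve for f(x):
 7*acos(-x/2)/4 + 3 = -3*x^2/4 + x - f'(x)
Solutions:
 f(x) = C1 - x^3/4 + x^2/2 - 7*x*acos(-x/2)/4 - 3*x - 7*sqrt(4 - x^2)/4


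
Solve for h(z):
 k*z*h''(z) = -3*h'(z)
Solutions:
 h(z) = C1 + z^(((re(k) - 3)*re(k) + im(k)^2)/(re(k)^2 + im(k)^2))*(C2*sin(3*log(z)*Abs(im(k))/(re(k)^2 + im(k)^2)) + C3*cos(3*log(z)*im(k)/(re(k)^2 + im(k)^2)))


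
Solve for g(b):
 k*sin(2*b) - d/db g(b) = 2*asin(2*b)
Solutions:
 g(b) = C1 - 2*b*asin(2*b) - k*cos(2*b)/2 - sqrt(1 - 4*b^2)


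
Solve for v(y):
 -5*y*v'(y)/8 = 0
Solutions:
 v(y) = C1


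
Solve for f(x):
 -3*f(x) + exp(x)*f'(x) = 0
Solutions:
 f(x) = C1*exp(-3*exp(-x))


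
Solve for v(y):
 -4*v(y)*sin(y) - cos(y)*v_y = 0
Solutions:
 v(y) = C1*cos(y)^4


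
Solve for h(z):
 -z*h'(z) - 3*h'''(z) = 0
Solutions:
 h(z) = C1 + Integral(C2*airyai(-3^(2/3)*z/3) + C3*airybi(-3^(2/3)*z/3), z)


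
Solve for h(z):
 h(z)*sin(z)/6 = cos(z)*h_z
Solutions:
 h(z) = C1/cos(z)^(1/6)


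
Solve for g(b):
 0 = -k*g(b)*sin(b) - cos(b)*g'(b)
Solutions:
 g(b) = C1*exp(k*log(cos(b)))


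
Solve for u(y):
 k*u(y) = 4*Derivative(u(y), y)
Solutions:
 u(y) = C1*exp(k*y/4)


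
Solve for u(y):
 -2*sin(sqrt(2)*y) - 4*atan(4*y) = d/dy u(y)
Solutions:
 u(y) = C1 - 4*y*atan(4*y) + log(16*y^2 + 1)/2 + sqrt(2)*cos(sqrt(2)*y)


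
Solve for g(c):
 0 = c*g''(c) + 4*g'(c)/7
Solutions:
 g(c) = C1 + C2*c^(3/7)


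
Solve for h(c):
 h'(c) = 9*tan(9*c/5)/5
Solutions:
 h(c) = C1 - log(cos(9*c/5))


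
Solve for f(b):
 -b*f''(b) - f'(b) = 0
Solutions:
 f(b) = C1 + C2*log(b)


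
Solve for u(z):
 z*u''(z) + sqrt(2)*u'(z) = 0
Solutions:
 u(z) = C1 + C2*z^(1 - sqrt(2))


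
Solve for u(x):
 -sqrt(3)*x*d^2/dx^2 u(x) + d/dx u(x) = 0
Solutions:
 u(x) = C1 + C2*x^(sqrt(3)/3 + 1)


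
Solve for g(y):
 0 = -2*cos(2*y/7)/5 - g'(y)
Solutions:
 g(y) = C1 - 7*sin(2*y/7)/5


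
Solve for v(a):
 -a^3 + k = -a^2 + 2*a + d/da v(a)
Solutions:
 v(a) = C1 - a^4/4 + a^3/3 - a^2 + a*k
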